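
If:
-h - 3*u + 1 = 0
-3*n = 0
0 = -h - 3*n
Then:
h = 0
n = 0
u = 1/3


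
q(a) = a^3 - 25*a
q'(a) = 3*a^2 - 25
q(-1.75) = 38.39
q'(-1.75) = -15.81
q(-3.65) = 42.62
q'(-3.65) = 14.97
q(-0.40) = 9.94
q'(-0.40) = -24.52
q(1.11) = -26.38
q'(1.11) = -21.30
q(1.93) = -41.06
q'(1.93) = -13.83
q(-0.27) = 6.73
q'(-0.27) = -24.78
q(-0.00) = 0.00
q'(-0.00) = -25.00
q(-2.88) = 48.11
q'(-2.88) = -0.12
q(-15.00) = -3000.00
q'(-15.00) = 650.00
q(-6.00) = -66.00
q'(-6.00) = 83.00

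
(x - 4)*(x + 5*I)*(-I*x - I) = -I*x^3 + 5*x^2 + 3*I*x^2 - 15*x + 4*I*x - 20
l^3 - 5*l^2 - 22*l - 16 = (l - 8)*(l + 1)*(l + 2)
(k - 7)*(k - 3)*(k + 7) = k^3 - 3*k^2 - 49*k + 147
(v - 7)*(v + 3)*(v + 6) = v^3 + 2*v^2 - 45*v - 126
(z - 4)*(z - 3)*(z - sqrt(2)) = z^3 - 7*z^2 - sqrt(2)*z^2 + 7*sqrt(2)*z + 12*z - 12*sqrt(2)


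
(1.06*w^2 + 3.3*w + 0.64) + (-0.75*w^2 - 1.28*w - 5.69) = 0.31*w^2 + 2.02*w - 5.05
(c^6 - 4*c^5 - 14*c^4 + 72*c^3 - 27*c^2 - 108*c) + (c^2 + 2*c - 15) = c^6 - 4*c^5 - 14*c^4 + 72*c^3 - 26*c^2 - 106*c - 15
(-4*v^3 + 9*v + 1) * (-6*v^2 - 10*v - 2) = 24*v^5 + 40*v^4 - 46*v^3 - 96*v^2 - 28*v - 2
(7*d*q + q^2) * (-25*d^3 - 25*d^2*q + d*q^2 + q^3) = -175*d^4*q - 200*d^3*q^2 - 18*d^2*q^3 + 8*d*q^4 + q^5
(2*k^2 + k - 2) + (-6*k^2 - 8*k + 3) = -4*k^2 - 7*k + 1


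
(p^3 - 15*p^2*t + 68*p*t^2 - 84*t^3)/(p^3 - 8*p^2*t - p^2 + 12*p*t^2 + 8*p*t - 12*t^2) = (p - 7*t)/(p - 1)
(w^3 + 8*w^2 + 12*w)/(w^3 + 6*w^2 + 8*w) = (w + 6)/(w + 4)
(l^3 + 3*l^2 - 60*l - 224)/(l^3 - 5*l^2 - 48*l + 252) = (l^2 - 4*l - 32)/(l^2 - 12*l + 36)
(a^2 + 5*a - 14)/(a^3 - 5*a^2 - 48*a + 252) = (a - 2)/(a^2 - 12*a + 36)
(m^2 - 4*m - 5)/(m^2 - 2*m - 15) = (m + 1)/(m + 3)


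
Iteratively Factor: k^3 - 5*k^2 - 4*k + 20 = (k - 5)*(k^2 - 4) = (k - 5)*(k - 2)*(k + 2)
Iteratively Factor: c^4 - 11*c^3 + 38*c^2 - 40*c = (c - 5)*(c^3 - 6*c^2 + 8*c) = (c - 5)*(c - 2)*(c^2 - 4*c) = c*(c - 5)*(c - 2)*(c - 4)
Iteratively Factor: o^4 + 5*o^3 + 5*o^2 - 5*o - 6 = (o + 1)*(o^3 + 4*o^2 + o - 6) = (o + 1)*(o + 2)*(o^2 + 2*o - 3) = (o + 1)*(o + 2)*(o + 3)*(o - 1)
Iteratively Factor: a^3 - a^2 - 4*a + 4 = (a - 1)*(a^2 - 4) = (a - 2)*(a - 1)*(a + 2)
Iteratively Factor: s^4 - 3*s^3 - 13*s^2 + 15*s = (s + 3)*(s^3 - 6*s^2 + 5*s) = s*(s + 3)*(s^2 - 6*s + 5) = s*(s - 5)*(s + 3)*(s - 1)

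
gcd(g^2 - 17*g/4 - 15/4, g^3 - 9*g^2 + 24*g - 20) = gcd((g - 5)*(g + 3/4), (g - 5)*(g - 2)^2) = g - 5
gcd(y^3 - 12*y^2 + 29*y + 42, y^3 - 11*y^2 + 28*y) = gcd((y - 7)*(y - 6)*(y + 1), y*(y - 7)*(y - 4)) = y - 7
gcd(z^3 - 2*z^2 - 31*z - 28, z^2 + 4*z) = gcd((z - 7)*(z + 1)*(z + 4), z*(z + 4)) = z + 4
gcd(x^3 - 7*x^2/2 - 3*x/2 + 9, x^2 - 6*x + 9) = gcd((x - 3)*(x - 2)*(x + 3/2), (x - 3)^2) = x - 3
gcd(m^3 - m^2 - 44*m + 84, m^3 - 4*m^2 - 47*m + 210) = m^2 + m - 42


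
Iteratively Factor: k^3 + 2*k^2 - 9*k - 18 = (k + 3)*(k^2 - k - 6) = (k - 3)*(k + 3)*(k + 2)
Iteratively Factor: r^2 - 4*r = (r)*(r - 4)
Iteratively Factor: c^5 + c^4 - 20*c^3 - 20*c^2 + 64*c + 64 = (c + 2)*(c^4 - c^3 - 18*c^2 + 16*c + 32) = (c - 4)*(c + 2)*(c^3 + 3*c^2 - 6*c - 8) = (c - 4)*(c + 1)*(c + 2)*(c^2 + 2*c - 8) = (c - 4)*(c - 2)*(c + 1)*(c + 2)*(c + 4)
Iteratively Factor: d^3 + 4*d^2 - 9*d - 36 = (d - 3)*(d^2 + 7*d + 12) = (d - 3)*(d + 4)*(d + 3)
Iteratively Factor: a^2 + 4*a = (a)*(a + 4)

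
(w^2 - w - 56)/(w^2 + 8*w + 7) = (w - 8)/(w + 1)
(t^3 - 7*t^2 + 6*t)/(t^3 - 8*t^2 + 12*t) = (t - 1)/(t - 2)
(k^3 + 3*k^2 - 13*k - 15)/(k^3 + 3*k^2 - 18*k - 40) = (k^2 - 2*k - 3)/(k^2 - 2*k - 8)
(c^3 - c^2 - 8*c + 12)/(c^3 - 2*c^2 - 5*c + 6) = (c^3 - c^2 - 8*c + 12)/(c^3 - 2*c^2 - 5*c + 6)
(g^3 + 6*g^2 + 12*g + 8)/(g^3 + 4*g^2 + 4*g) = (g + 2)/g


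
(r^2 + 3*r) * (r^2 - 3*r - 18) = r^4 - 27*r^2 - 54*r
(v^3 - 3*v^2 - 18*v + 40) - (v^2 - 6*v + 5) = v^3 - 4*v^2 - 12*v + 35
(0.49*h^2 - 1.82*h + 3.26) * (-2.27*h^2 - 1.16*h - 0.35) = -1.1123*h^4 + 3.563*h^3 - 5.4605*h^2 - 3.1446*h - 1.141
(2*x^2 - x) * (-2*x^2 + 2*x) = -4*x^4 + 6*x^3 - 2*x^2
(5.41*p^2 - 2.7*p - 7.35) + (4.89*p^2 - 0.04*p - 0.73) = 10.3*p^2 - 2.74*p - 8.08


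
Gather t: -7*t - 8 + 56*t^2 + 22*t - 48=56*t^2 + 15*t - 56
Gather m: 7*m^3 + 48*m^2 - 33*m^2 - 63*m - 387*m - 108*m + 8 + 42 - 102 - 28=7*m^3 + 15*m^2 - 558*m - 80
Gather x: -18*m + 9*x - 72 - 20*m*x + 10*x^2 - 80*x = -18*m + 10*x^2 + x*(-20*m - 71) - 72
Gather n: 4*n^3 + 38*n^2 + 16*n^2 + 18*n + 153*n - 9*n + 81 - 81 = 4*n^3 + 54*n^2 + 162*n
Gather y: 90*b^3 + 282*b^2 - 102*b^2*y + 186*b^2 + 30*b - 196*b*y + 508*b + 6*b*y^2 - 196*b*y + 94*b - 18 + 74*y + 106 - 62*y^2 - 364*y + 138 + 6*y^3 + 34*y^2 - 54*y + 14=90*b^3 + 468*b^2 + 632*b + 6*y^3 + y^2*(6*b - 28) + y*(-102*b^2 - 392*b - 344) + 240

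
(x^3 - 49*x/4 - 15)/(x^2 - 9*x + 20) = (x^2 + 4*x + 15/4)/(x - 5)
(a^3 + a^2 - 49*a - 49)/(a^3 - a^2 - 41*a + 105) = (a^2 - 6*a - 7)/(a^2 - 8*a + 15)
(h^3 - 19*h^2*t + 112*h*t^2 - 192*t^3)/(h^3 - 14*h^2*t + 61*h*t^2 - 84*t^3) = (h^2 - 16*h*t + 64*t^2)/(h^2 - 11*h*t + 28*t^2)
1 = 1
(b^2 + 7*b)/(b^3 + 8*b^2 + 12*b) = (b + 7)/(b^2 + 8*b + 12)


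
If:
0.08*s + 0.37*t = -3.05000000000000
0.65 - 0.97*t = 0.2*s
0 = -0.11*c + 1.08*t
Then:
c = 1805.45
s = -888.61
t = 183.89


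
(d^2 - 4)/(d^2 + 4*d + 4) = (d - 2)/(d + 2)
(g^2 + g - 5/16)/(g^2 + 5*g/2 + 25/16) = (4*g - 1)/(4*g + 5)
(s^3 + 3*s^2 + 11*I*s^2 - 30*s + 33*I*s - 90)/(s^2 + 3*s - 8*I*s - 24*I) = (s^2 + 11*I*s - 30)/(s - 8*I)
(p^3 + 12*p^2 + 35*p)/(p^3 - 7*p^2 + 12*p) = (p^2 + 12*p + 35)/(p^2 - 7*p + 12)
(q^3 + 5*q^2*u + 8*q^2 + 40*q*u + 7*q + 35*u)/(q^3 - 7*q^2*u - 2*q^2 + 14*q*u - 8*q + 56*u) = (q^3 + 5*q^2*u + 8*q^2 + 40*q*u + 7*q + 35*u)/(q^3 - 7*q^2*u - 2*q^2 + 14*q*u - 8*q + 56*u)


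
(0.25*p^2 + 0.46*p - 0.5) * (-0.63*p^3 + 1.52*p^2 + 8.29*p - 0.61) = -0.1575*p^5 + 0.0902*p^4 + 3.0867*p^3 + 2.9009*p^2 - 4.4256*p + 0.305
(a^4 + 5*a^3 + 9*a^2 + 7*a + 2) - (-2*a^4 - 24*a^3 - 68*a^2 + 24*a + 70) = 3*a^4 + 29*a^3 + 77*a^2 - 17*a - 68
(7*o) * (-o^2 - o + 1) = -7*o^3 - 7*o^2 + 7*o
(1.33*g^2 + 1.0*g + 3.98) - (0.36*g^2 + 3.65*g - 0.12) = 0.97*g^2 - 2.65*g + 4.1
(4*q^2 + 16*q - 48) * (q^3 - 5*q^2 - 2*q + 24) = 4*q^5 - 4*q^4 - 136*q^3 + 304*q^2 + 480*q - 1152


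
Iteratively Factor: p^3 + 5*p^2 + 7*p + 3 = (p + 3)*(p^2 + 2*p + 1) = (p + 1)*(p + 3)*(p + 1)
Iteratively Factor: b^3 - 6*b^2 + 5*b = (b - 5)*(b^2 - b) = b*(b - 5)*(b - 1)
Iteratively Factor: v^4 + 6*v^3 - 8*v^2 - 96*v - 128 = (v - 4)*(v^3 + 10*v^2 + 32*v + 32) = (v - 4)*(v + 2)*(v^2 + 8*v + 16) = (v - 4)*(v + 2)*(v + 4)*(v + 4)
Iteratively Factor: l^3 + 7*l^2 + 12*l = (l + 3)*(l^2 + 4*l) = l*(l + 3)*(l + 4)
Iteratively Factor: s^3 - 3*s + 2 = (s - 1)*(s^2 + s - 2) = (s - 1)^2*(s + 2)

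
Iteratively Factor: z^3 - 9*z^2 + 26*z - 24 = (z - 2)*(z^2 - 7*z + 12) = (z - 4)*(z - 2)*(z - 3)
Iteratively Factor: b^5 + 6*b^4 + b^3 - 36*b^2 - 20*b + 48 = (b + 2)*(b^4 + 4*b^3 - 7*b^2 - 22*b + 24) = (b + 2)*(b + 4)*(b^3 - 7*b + 6) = (b - 2)*(b + 2)*(b + 4)*(b^2 + 2*b - 3) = (b - 2)*(b - 1)*(b + 2)*(b + 4)*(b + 3)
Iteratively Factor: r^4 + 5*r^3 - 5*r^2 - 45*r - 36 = (r + 3)*(r^3 + 2*r^2 - 11*r - 12) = (r + 1)*(r + 3)*(r^2 + r - 12) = (r + 1)*(r + 3)*(r + 4)*(r - 3)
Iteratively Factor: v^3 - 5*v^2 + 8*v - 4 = (v - 2)*(v^2 - 3*v + 2) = (v - 2)^2*(v - 1)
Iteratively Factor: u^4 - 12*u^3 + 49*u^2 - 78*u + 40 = (u - 1)*(u^3 - 11*u^2 + 38*u - 40) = (u - 4)*(u - 1)*(u^2 - 7*u + 10) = (u - 4)*(u - 2)*(u - 1)*(u - 5)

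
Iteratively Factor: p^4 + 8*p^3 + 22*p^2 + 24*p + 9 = (p + 1)*(p^3 + 7*p^2 + 15*p + 9) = (p + 1)*(p + 3)*(p^2 + 4*p + 3) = (p + 1)*(p + 3)^2*(p + 1)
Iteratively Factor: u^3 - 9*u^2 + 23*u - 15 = (u - 5)*(u^2 - 4*u + 3) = (u - 5)*(u - 3)*(u - 1)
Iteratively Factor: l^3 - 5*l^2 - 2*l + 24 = (l + 2)*(l^2 - 7*l + 12) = (l - 3)*(l + 2)*(l - 4)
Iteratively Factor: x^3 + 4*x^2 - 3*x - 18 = (x + 3)*(x^2 + x - 6) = (x + 3)^2*(x - 2)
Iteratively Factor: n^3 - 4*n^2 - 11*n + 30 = (n - 2)*(n^2 - 2*n - 15) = (n - 2)*(n + 3)*(n - 5)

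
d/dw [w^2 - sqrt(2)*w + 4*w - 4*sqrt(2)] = 2*w - sqrt(2) + 4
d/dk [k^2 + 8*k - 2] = 2*k + 8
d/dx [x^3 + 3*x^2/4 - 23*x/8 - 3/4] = 3*x^2 + 3*x/2 - 23/8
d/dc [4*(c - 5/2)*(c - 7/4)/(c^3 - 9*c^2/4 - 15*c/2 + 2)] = 4*(-16*c^4 + 136*c^3 - 483*c^2 + 379*c + 389)/(16*c^6 - 72*c^5 - 159*c^4 + 604*c^3 + 756*c^2 - 480*c + 64)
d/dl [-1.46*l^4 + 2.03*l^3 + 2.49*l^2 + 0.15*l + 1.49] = -5.84*l^3 + 6.09*l^2 + 4.98*l + 0.15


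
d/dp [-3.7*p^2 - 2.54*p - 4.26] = -7.4*p - 2.54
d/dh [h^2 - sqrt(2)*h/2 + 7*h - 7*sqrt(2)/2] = 2*h - sqrt(2)/2 + 7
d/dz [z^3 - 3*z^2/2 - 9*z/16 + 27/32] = 3*z^2 - 3*z - 9/16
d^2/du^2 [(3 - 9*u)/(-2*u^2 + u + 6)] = 6*((5 - 18*u)*(-2*u^2 + u + 6) - (3*u - 1)*(4*u - 1)^2)/(-2*u^2 + u + 6)^3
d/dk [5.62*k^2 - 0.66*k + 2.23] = 11.24*k - 0.66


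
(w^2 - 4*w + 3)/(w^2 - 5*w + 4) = (w - 3)/(w - 4)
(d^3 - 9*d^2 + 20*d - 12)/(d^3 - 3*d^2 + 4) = (d^2 - 7*d + 6)/(d^2 - d - 2)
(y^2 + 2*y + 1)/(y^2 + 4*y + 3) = (y + 1)/(y + 3)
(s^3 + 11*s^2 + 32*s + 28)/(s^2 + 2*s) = s + 9 + 14/s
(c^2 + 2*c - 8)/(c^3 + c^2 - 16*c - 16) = (c - 2)/(c^2 - 3*c - 4)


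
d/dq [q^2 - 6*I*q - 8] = 2*q - 6*I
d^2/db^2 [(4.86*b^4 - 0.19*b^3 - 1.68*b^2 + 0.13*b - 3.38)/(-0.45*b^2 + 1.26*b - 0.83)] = (-1.9683*b^6 + 16.53372*b^5 - 57.185676*b^4 + 83.635236*b^3 - 41.02704*b^2 - 10.422084*b + 10.250112)/(0.091125*b^6 - 0.76545*b^5 + 2.647485*b^4 - 4.824036*b^3 + 4.883139*b^2 - 2.604042*b + 0.571787)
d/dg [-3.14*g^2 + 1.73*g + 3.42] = 1.73 - 6.28*g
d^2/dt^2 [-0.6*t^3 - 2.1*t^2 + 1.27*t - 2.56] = -3.6*t - 4.2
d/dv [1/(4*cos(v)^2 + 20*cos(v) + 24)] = (2*cos(v) + 5)*sin(v)/(4*(cos(v)^2 + 5*cos(v) + 6)^2)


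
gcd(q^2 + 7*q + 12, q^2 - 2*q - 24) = q + 4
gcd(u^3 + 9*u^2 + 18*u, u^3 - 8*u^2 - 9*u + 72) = u + 3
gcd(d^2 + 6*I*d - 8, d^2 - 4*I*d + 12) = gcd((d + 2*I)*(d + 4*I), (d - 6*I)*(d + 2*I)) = d + 2*I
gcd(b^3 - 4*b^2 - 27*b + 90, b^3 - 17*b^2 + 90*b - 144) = b^2 - 9*b + 18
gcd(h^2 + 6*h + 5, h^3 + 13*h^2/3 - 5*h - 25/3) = h^2 + 6*h + 5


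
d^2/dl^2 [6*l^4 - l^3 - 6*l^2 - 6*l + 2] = 72*l^2 - 6*l - 12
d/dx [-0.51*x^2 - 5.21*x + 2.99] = -1.02*x - 5.21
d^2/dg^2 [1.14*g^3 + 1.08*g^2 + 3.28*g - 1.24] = 6.84*g + 2.16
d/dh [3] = 0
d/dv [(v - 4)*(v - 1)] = 2*v - 5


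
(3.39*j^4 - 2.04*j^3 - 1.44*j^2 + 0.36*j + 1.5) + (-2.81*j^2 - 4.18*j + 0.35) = 3.39*j^4 - 2.04*j^3 - 4.25*j^2 - 3.82*j + 1.85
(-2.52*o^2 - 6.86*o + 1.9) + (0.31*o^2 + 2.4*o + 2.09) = -2.21*o^2 - 4.46*o + 3.99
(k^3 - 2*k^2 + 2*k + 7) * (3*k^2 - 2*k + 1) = 3*k^5 - 8*k^4 + 11*k^3 + 15*k^2 - 12*k + 7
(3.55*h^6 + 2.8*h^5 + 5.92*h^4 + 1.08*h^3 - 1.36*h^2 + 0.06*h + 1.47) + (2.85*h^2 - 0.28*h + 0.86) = 3.55*h^6 + 2.8*h^5 + 5.92*h^4 + 1.08*h^3 + 1.49*h^2 - 0.22*h + 2.33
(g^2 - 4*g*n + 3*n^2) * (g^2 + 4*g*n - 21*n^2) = g^4 - 34*g^2*n^2 + 96*g*n^3 - 63*n^4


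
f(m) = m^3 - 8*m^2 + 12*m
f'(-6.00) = 216.00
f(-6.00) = -576.00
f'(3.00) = -9.00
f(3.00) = -9.00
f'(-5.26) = 179.16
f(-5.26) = -429.99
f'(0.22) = 8.63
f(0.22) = 2.26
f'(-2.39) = 67.38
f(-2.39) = -88.03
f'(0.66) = 2.75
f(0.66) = 4.72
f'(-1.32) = 38.35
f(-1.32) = -32.08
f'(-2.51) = 71.06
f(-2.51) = -96.33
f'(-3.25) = 95.69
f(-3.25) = -157.83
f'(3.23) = -8.38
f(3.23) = -11.00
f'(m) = 3*m^2 - 16*m + 12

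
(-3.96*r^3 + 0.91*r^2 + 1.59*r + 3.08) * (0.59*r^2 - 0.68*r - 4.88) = -2.3364*r^5 + 3.2297*r^4 + 19.6441*r^3 - 3.7048*r^2 - 9.8536*r - 15.0304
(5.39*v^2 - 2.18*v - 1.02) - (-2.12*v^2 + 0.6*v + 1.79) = 7.51*v^2 - 2.78*v - 2.81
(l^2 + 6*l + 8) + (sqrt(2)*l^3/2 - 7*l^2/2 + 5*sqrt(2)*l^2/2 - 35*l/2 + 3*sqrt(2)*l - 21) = sqrt(2)*l^3/2 - 5*l^2/2 + 5*sqrt(2)*l^2/2 - 23*l/2 + 3*sqrt(2)*l - 13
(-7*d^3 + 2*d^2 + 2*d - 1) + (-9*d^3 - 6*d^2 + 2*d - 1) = -16*d^3 - 4*d^2 + 4*d - 2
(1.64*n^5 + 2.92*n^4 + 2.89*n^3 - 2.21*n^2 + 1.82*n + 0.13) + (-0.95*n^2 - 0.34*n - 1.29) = 1.64*n^5 + 2.92*n^4 + 2.89*n^3 - 3.16*n^2 + 1.48*n - 1.16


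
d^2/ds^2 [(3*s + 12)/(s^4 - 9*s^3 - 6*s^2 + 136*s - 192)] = 6*(6*s^4 - 104*s^3 + 645*s^2 - 1650*s + 1492)/(s^9 - 39*s^8 + 645*s^7 - 5929*s^6 + 33414*s^5 - 120108*s^4 + 276472*s^3 - 394560*s^2 + 317952*s - 110592)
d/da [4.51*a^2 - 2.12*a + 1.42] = 9.02*a - 2.12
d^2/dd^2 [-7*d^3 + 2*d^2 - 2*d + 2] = 4 - 42*d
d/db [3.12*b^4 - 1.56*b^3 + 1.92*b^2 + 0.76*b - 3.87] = 12.48*b^3 - 4.68*b^2 + 3.84*b + 0.76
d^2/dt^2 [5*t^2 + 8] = 10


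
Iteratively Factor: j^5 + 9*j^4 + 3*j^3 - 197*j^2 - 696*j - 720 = (j + 3)*(j^4 + 6*j^3 - 15*j^2 - 152*j - 240) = (j + 3)*(j + 4)*(j^3 + 2*j^2 - 23*j - 60) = (j - 5)*(j + 3)*(j + 4)*(j^2 + 7*j + 12) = (j - 5)*(j + 3)^2*(j + 4)*(j + 4)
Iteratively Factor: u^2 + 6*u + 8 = (u + 4)*(u + 2)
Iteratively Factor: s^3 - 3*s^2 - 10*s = (s + 2)*(s^2 - 5*s) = s*(s + 2)*(s - 5)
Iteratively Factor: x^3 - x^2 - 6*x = (x)*(x^2 - x - 6) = x*(x - 3)*(x + 2)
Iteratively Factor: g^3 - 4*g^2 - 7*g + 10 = (g - 1)*(g^2 - 3*g - 10) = (g - 1)*(g + 2)*(g - 5)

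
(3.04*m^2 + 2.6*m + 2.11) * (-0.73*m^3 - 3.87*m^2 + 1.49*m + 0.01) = -2.2192*m^5 - 13.6628*m^4 - 7.0727*m^3 - 4.2613*m^2 + 3.1699*m + 0.0211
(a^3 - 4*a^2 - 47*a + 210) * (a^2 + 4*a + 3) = a^5 - 60*a^3 + 10*a^2 + 699*a + 630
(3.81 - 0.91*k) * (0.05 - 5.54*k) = 5.0414*k^2 - 21.1529*k + 0.1905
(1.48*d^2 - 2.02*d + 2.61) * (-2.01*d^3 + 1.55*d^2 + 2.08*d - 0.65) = -2.9748*d^5 + 6.3542*d^4 - 5.2987*d^3 - 1.1181*d^2 + 6.7418*d - 1.6965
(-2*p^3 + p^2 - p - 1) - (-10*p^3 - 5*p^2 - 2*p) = 8*p^3 + 6*p^2 + p - 1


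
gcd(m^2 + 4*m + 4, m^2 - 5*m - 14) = m + 2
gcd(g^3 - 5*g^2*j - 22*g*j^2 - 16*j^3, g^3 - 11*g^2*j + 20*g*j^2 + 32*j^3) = g^2 - 7*g*j - 8*j^2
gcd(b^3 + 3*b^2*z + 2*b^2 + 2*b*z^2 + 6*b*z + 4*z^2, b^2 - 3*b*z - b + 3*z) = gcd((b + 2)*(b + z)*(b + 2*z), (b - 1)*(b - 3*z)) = 1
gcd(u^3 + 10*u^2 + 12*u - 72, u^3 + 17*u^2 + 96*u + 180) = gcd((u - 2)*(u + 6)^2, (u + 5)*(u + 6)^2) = u^2 + 12*u + 36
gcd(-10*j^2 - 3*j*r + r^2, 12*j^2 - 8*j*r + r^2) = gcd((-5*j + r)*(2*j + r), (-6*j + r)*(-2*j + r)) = 1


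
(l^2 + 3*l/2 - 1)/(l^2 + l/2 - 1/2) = (l + 2)/(l + 1)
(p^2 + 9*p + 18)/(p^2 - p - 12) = (p + 6)/(p - 4)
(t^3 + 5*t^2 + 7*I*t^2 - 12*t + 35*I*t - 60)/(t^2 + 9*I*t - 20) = (t^2 + t*(5 + 3*I) + 15*I)/(t + 5*I)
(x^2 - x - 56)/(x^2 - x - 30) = (-x^2 + x + 56)/(-x^2 + x + 30)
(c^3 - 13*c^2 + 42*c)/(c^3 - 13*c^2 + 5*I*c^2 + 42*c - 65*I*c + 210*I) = c/(c + 5*I)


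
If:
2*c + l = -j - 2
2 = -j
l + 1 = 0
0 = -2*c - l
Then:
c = 1/2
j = -2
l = -1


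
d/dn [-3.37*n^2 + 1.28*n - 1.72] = 1.28 - 6.74*n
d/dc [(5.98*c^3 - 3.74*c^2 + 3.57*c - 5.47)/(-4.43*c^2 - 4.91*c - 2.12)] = (-26.4914*c^4 - 58.7236*c^3 - 3.8543*c^2 - 32.6066*c - 34.4261)/(19.6249*c^4 + 43.5026*c^3 + 42.8913*c^2 + 20.8184*c + 4.4944)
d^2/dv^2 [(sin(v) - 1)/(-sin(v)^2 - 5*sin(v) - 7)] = (sin(v)^5 - 9*sin(v)^4 - 59*sin(v)^3 - 26*sin(v)^2 + 156*sin(v) + 106)/(sin(v)^2 + 5*sin(v) + 7)^3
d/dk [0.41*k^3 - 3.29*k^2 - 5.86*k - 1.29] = 1.23*k^2 - 6.58*k - 5.86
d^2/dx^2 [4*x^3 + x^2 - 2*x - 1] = 24*x + 2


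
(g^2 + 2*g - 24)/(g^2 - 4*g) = (g + 6)/g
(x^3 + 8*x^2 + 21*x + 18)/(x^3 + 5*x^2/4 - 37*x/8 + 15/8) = 8*(x^2 + 5*x + 6)/(8*x^2 - 14*x + 5)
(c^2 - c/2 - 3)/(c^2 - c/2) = (2*c^2 - c - 6)/(c*(2*c - 1))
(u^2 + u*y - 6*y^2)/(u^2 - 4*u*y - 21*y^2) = (-u + 2*y)/(-u + 7*y)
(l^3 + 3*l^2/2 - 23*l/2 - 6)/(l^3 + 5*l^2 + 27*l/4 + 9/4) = 2*(l^2 + l - 12)/(2*l^2 + 9*l + 9)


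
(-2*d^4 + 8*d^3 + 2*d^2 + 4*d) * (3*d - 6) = -6*d^5 + 36*d^4 - 42*d^3 - 24*d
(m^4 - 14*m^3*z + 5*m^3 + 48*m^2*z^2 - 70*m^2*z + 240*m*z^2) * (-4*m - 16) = -4*m^5 + 56*m^4*z - 36*m^4 - 192*m^3*z^2 + 504*m^3*z - 80*m^3 - 1728*m^2*z^2 + 1120*m^2*z - 3840*m*z^2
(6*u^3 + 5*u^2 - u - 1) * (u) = 6*u^4 + 5*u^3 - u^2 - u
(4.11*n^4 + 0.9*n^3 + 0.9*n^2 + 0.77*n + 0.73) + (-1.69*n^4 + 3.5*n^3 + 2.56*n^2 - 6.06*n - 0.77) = 2.42*n^4 + 4.4*n^3 + 3.46*n^2 - 5.29*n - 0.04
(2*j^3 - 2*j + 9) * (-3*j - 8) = -6*j^4 - 16*j^3 + 6*j^2 - 11*j - 72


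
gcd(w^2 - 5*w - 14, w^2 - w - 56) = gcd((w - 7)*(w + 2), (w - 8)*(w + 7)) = 1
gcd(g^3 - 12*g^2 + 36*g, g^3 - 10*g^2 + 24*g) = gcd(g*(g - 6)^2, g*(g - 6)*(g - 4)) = g^2 - 6*g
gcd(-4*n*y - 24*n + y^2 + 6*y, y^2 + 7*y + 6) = y + 6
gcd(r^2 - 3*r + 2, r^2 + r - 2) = r - 1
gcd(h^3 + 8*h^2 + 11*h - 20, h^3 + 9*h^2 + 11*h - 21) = h - 1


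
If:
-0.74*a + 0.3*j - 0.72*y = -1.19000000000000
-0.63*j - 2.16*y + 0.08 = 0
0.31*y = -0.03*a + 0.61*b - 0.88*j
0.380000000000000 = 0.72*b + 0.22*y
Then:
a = 1.81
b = 0.55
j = 0.34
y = -0.06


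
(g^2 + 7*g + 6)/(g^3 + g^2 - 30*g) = (g + 1)/(g*(g - 5))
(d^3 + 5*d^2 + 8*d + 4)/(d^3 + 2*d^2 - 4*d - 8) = (d + 1)/(d - 2)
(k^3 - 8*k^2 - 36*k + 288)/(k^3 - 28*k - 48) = (k^2 - 2*k - 48)/(k^2 + 6*k + 8)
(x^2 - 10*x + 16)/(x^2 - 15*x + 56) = (x - 2)/(x - 7)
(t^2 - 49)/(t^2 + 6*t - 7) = (t - 7)/(t - 1)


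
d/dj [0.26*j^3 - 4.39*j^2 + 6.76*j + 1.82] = 0.78*j^2 - 8.78*j + 6.76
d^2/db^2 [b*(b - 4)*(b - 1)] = 6*b - 10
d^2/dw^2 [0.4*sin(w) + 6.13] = -0.4*sin(w)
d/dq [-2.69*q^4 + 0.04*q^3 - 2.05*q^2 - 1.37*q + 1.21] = -10.76*q^3 + 0.12*q^2 - 4.1*q - 1.37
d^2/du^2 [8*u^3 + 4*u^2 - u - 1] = 48*u + 8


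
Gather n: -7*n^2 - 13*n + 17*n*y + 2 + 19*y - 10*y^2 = -7*n^2 + n*(17*y - 13) - 10*y^2 + 19*y + 2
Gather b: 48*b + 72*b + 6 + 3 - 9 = 120*b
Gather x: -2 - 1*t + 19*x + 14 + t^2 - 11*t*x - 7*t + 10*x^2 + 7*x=t^2 - 8*t + 10*x^2 + x*(26 - 11*t) + 12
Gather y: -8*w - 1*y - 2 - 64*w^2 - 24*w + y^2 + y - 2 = -64*w^2 - 32*w + y^2 - 4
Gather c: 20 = 20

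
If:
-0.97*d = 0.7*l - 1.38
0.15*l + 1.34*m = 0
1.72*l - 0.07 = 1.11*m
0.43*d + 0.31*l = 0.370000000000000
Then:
No Solution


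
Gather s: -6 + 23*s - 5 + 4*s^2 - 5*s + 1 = 4*s^2 + 18*s - 10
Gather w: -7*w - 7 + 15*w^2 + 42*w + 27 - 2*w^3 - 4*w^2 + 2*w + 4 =-2*w^3 + 11*w^2 + 37*w + 24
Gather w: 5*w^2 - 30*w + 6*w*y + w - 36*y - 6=5*w^2 + w*(6*y - 29) - 36*y - 6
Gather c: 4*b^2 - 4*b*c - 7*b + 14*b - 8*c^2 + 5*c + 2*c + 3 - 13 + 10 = 4*b^2 + 7*b - 8*c^2 + c*(7 - 4*b)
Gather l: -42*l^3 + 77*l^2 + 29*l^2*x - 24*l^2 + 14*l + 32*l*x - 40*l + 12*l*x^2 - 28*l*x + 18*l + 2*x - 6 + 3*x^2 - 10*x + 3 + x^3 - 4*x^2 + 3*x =-42*l^3 + l^2*(29*x + 53) + l*(12*x^2 + 4*x - 8) + x^3 - x^2 - 5*x - 3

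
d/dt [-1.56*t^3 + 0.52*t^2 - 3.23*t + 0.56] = -4.68*t^2 + 1.04*t - 3.23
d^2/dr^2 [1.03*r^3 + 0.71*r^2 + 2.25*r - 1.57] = 6.18*r + 1.42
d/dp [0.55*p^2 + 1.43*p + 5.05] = 1.1*p + 1.43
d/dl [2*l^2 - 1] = 4*l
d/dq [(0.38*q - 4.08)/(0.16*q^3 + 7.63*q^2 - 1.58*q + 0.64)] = (-0.1216*q^3 - 0.941*q^2 + 62.2608*q - 6.2032)/(0.0256*q^6 + 2.4416*q^5 + 57.7113*q^4 - 23.906*q^3 + 12.2628*q^2 - 2.0224*q + 0.4096)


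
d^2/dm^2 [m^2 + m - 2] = 2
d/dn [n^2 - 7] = 2*n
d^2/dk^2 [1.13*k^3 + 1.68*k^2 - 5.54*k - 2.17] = 6.78*k + 3.36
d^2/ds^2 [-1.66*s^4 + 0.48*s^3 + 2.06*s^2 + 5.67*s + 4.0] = -19.92*s^2 + 2.88*s + 4.12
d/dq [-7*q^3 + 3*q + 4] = 3 - 21*q^2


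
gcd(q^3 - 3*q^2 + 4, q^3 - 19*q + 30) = q - 2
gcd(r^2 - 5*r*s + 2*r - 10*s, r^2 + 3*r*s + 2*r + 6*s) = r + 2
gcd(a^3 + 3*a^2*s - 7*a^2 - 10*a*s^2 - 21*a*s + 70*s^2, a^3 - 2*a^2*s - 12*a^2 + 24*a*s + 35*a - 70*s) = -a^2 + 2*a*s + 7*a - 14*s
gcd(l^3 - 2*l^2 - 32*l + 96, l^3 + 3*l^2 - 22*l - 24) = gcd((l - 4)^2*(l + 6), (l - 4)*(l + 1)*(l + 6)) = l^2 + 2*l - 24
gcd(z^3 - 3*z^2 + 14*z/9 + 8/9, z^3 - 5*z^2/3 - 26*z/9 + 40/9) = z^2 - 10*z/3 + 8/3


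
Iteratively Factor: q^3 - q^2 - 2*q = (q)*(q^2 - q - 2) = q*(q + 1)*(q - 2)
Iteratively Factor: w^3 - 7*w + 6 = (w - 2)*(w^2 + 2*w - 3) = (w - 2)*(w - 1)*(w + 3)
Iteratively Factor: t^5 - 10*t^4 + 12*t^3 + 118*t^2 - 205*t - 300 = (t - 5)*(t^4 - 5*t^3 - 13*t^2 + 53*t + 60) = (t - 5)^2*(t^3 - 13*t - 12) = (t - 5)^2*(t + 3)*(t^2 - 3*t - 4) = (t - 5)^2*(t + 1)*(t + 3)*(t - 4)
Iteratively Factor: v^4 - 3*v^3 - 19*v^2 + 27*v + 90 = (v - 5)*(v^3 + 2*v^2 - 9*v - 18) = (v - 5)*(v - 3)*(v^2 + 5*v + 6) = (v - 5)*(v - 3)*(v + 2)*(v + 3)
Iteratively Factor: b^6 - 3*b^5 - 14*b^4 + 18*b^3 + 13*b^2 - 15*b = (b - 5)*(b^5 + 2*b^4 - 4*b^3 - 2*b^2 + 3*b) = (b - 5)*(b + 1)*(b^4 + b^3 - 5*b^2 + 3*b) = (b - 5)*(b - 1)*(b + 1)*(b^3 + 2*b^2 - 3*b) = (b - 5)*(b - 1)*(b + 1)*(b + 3)*(b^2 - b) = b*(b - 5)*(b - 1)*(b + 1)*(b + 3)*(b - 1)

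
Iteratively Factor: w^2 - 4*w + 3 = (w - 1)*(w - 3)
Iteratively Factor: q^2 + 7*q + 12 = (q + 3)*(q + 4)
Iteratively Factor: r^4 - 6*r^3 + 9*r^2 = (r - 3)*(r^3 - 3*r^2) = (r - 3)^2*(r^2) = r*(r - 3)^2*(r)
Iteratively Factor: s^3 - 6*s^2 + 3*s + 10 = (s - 5)*(s^2 - s - 2) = (s - 5)*(s + 1)*(s - 2)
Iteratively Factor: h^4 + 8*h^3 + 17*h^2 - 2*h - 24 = (h + 3)*(h^3 + 5*h^2 + 2*h - 8) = (h - 1)*(h + 3)*(h^2 + 6*h + 8) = (h - 1)*(h + 2)*(h + 3)*(h + 4)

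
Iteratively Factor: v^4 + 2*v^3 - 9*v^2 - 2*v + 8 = (v - 2)*(v^3 + 4*v^2 - v - 4) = (v - 2)*(v + 1)*(v^2 + 3*v - 4) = (v - 2)*(v + 1)*(v + 4)*(v - 1)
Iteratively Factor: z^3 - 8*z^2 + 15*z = (z - 5)*(z^2 - 3*z) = z*(z - 5)*(z - 3)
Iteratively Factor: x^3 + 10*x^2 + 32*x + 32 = (x + 4)*(x^2 + 6*x + 8) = (x + 4)^2*(x + 2)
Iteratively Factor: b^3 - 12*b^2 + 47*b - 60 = (b - 3)*(b^2 - 9*b + 20) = (b - 4)*(b - 3)*(b - 5)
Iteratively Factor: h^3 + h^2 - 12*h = (h)*(h^2 + h - 12) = h*(h + 4)*(h - 3)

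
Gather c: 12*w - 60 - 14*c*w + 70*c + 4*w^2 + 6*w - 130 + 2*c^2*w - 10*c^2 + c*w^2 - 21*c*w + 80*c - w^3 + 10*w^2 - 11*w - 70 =c^2*(2*w - 10) + c*(w^2 - 35*w + 150) - w^3 + 14*w^2 + 7*w - 260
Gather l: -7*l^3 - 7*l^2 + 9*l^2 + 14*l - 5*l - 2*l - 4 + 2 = -7*l^3 + 2*l^2 + 7*l - 2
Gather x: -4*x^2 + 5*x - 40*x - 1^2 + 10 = -4*x^2 - 35*x + 9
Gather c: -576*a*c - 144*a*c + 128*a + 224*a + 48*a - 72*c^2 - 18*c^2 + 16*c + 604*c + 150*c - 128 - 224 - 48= 400*a - 90*c^2 + c*(770 - 720*a) - 400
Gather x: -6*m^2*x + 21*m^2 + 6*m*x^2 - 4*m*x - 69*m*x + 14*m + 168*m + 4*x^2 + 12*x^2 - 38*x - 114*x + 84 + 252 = 21*m^2 + 182*m + x^2*(6*m + 16) + x*(-6*m^2 - 73*m - 152) + 336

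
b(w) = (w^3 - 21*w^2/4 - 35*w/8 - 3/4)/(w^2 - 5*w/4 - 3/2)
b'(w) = (5/4 - 2*w)*(w^3 - 21*w^2/4 - 35*w/8 - 3/4)/(w^2 - 5*w/4 - 3/2)^2 + (3*w^2 - 21*w/2 - 35/8)/(w^2 - 5*w/4 - 3/2) = (16*w^4 - 40*w^3 + 103*w^2 + 276*w + 90)/(16*w^4 - 40*w^3 - 23*w^2 + 60*w + 36)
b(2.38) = -23.05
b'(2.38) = 57.63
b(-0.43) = -0.10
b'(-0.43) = -0.61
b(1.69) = 24.21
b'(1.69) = 86.09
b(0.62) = 2.77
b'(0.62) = 5.13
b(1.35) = 10.08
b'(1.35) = 20.30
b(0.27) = 1.30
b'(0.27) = 3.44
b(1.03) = 5.64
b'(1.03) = 9.60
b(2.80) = -11.34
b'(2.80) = 13.76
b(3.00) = -9.10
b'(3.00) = 9.16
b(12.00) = 7.21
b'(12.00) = 1.08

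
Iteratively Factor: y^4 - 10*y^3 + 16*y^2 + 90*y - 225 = (y - 5)*(y^3 - 5*y^2 - 9*y + 45) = (y - 5)^2*(y^2 - 9) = (y - 5)^2*(y + 3)*(y - 3)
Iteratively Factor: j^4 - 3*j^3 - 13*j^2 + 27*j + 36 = (j - 3)*(j^3 - 13*j - 12) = (j - 3)*(j + 3)*(j^2 - 3*j - 4) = (j - 4)*(j - 3)*(j + 3)*(j + 1)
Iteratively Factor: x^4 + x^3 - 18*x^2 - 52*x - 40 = (x + 2)*(x^3 - x^2 - 16*x - 20) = (x + 2)^2*(x^2 - 3*x - 10) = (x + 2)^3*(x - 5)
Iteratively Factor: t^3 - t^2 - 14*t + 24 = (t - 3)*(t^2 + 2*t - 8) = (t - 3)*(t - 2)*(t + 4)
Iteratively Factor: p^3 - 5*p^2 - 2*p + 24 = (p - 4)*(p^2 - p - 6) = (p - 4)*(p - 3)*(p + 2)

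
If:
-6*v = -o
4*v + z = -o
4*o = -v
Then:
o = 0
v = 0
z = 0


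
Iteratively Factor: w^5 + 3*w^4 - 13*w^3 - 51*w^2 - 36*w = (w + 3)*(w^4 - 13*w^2 - 12*w) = (w - 4)*(w + 3)*(w^3 + 4*w^2 + 3*w) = (w - 4)*(w + 1)*(w + 3)*(w^2 + 3*w) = (w - 4)*(w + 1)*(w + 3)^2*(w)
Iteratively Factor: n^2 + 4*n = (n)*(n + 4)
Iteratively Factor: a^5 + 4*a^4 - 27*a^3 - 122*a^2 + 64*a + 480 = (a - 5)*(a^4 + 9*a^3 + 18*a^2 - 32*a - 96) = (a - 5)*(a + 3)*(a^3 + 6*a^2 - 32) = (a - 5)*(a + 3)*(a + 4)*(a^2 + 2*a - 8) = (a - 5)*(a + 3)*(a + 4)^2*(a - 2)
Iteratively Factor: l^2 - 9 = (l - 3)*(l + 3)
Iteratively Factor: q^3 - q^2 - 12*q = (q + 3)*(q^2 - 4*q) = (q - 4)*(q + 3)*(q)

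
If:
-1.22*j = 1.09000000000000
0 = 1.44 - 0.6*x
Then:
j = -0.89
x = 2.40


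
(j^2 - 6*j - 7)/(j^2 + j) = (j - 7)/j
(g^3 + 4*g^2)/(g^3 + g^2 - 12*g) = g/(g - 3)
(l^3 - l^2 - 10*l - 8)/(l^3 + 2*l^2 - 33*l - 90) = (l^3 - l^2 - 10*l - 8)/(l^3 + 2*l^2 - 33*l - 90)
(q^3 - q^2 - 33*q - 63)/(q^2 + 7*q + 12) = (q^2 - 4*q - 21)/(q + 4)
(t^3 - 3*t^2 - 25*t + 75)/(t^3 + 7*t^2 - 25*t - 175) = (t - 3)/(t + 7)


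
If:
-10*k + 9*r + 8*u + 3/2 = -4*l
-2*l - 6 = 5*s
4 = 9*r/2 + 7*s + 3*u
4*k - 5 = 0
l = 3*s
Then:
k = 5/4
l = -18/11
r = 109/99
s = -6/11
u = 21/22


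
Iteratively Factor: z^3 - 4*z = (z)*(z^2 - 4) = z*(z + 2)*(z - 2)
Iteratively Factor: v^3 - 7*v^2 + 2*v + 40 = (v + 2)*(v^2 - 9*v + 20) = (v - 4)*(v + 2)*(v - 5)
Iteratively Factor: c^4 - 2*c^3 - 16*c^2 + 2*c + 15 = (c + 3)*(c^3 - 5*c^2 - c + 5) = (c - 1)*(c + 3)*(c^2 - 4*c - 5) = (c - 1)*(c + 1)*(c + 3)*(c - 5)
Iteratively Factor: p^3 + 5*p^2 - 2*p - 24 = (p - 2)*(p^2 + 7*p + 12) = (p - 2)*(p + 4)*(p + 3)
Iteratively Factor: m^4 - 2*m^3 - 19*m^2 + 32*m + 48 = (m - 3)*(m^3 + m^2 - 16*m - 16) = (m - 4)*(m - 3)*(m^2 + 5*m + 4) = (m - 4)*(m - 3)*(m + 4)*(m + 1)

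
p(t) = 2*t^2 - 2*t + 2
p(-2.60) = 20.72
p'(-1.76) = -9.04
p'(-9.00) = -38.00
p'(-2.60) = -12.40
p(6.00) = 62.00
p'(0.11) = -1.56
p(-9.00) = 182.00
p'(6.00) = 22.00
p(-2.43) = 18.67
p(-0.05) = 2.10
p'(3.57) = 12.28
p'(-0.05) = -2.20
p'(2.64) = 8.56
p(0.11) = 1.80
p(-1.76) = 11.72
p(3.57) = 20.35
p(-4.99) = 61.78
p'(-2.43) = -11.72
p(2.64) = 10.66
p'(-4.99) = -21.96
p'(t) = 4*t - 2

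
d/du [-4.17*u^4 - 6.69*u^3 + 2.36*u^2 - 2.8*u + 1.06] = -16.68*u^3 - 20.07*u^2 + 4.72*u - 2.8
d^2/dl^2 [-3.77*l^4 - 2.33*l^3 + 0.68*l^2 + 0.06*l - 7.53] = -45.24*l^2 - 13.98*l + 1.36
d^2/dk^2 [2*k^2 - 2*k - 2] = 4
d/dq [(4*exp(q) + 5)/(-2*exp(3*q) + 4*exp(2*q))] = (8*exp(2*q) + 7*exp(q) - 20)*exp(-2*q)/(2*(exp(2*q) - 4*exp(q) + 4))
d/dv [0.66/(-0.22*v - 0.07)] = 0.1452/(0.22*v + 0.07)^2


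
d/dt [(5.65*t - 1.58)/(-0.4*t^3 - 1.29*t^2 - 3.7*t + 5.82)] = (4.52*t^3 + 5.3925*t^2 - 4.0764*t + 27.037)/(0.16*t^6 + 1.032*t^5 + 4.6241*t^4 + 4.89*t^3 - 1.3256*t^2 - 43.068*t + 33.8724)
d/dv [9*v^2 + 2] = 18*v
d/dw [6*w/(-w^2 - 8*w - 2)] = 6*(w^2 - 2)/(w^4 + 16*w^3 + 68*w^2 + 32*w + 4)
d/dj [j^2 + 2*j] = 2*j + 2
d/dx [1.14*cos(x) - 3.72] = -1.14*sin(x)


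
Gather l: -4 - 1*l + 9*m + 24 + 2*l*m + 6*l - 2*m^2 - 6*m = l*(2*m + 5) - 2*m^2 + 3*m + 20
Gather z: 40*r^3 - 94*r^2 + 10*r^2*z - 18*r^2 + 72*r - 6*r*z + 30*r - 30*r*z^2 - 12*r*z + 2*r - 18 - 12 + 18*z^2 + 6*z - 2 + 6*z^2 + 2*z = 40*r^3 - 112*r^2 + 104*r + z^2*(24 - 30*r) + z*(10*r^2 - 18*r + 8) - 32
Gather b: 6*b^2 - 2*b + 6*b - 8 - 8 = 6*b^2 + 4*b - 16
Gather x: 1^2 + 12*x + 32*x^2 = 32*x^2 + 12*x + 1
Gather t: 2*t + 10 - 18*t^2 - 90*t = -18*t^2 - 88*t + 10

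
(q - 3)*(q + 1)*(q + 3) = q^3 + q^2 - 9*q - 9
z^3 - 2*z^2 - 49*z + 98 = (z - 7)*(z - 2)*(z + 7)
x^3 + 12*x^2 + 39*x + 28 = (x + 1)*(x + 4)*(x + 7)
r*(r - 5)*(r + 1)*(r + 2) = r^4 - 2*r^3 - 13*r^2 - 10*r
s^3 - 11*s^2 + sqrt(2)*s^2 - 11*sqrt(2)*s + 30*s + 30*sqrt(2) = (s - 6)*(s - 5)*(s + sqrt(2))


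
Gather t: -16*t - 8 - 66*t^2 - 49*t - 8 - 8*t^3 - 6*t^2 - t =-8*t^3 - 72*t^2 - 66*t - 16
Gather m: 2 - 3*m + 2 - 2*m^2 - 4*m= -2*m^2 - 7*m + 4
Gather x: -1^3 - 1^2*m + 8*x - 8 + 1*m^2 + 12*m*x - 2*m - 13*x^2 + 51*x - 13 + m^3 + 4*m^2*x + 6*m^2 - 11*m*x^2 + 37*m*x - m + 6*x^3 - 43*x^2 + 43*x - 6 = m^3 + 7*m^2 - 4*m + 6*x^3 + x^2*(-11*m - 56) + x*(4*m^2 + 49*m + 102) - 28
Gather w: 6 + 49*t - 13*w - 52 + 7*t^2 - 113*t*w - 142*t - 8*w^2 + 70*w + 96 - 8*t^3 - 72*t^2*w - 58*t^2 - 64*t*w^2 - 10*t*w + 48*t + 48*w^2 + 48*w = -8*t^3 - 51*t^2 - 45*t + w^2*(40 - 64*t) + w*(-72*t^2 - 123*t + 105) + 50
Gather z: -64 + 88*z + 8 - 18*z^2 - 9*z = -18*z^2 + 79*z - 56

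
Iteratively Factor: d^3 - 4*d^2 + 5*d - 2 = (d - 1)*(d^2 - 3*d + 2) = (d - 1)^2*(d - 2)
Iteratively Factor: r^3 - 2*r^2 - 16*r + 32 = (r - 2)*(r^2 - 16) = (r - 4)*(r - 2)*(r + 4)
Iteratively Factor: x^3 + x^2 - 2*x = (x + 2)*(x^2 - x) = x*(x + 2)*(x - 1)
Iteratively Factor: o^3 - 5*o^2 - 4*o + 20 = (o + 2)*(o^2 - 7*o + 10) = (o - 5)*(o + 2)*(o - 2)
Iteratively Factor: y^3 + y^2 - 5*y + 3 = (y + 3)*(y^2 - 2*y + 1) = (y - 1)*(y + 3)*(y - 1)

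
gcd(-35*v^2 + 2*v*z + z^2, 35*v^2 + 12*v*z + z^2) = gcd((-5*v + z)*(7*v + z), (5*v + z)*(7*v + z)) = 7*v + z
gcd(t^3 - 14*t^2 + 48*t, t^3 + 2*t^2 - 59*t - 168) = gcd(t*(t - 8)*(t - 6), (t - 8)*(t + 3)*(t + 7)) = t - 8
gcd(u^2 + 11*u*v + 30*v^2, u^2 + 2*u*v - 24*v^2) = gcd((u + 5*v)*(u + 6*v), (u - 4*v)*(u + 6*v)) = u + 6*v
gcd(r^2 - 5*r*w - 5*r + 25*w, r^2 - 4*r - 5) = r - 5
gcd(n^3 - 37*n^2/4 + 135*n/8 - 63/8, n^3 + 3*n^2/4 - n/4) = 1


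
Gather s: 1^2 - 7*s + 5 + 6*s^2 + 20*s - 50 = 6*s^2 + 13*s - 44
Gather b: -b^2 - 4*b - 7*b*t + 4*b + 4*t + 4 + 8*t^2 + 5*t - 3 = -b^2 - 7*b*t + 8*t^2 + 9*t + 1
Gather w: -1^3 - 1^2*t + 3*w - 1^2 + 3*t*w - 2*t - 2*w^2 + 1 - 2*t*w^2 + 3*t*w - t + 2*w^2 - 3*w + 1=-2*t*w^2 + 6*t*w - 4*t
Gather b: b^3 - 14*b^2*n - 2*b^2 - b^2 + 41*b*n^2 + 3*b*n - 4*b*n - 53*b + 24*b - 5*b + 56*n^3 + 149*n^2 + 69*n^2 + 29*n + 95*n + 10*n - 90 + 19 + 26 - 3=b^3 + b^2*(-14*n - 3) + b*(41*n^2 - n - 34) + 56*n^3 + 218*n^2 + 134*n - 48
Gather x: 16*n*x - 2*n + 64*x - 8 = -2*n + x*(16*n + 64) - 8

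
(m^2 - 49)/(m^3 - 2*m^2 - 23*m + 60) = (m^2 - 49)/(m^3 - 2*m^2 - 23*m + 60)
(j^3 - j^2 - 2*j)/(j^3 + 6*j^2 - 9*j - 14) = j/(j + 7)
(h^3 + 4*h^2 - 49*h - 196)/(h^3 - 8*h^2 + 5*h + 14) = (h^2 + 11*h + 28)/(h^2 - h - 2)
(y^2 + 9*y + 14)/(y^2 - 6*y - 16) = (y + 7)/(y - 8)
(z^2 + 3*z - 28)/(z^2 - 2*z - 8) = (z + 7)/(z + 2)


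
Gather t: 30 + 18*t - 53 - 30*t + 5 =-12*t - 18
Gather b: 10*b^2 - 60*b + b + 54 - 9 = 10*b^2 - 59*b + 45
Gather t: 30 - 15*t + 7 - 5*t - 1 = 36 - 20*t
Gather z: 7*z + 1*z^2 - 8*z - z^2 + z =0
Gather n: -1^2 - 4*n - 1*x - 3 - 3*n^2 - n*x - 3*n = -3*n^2 + n*(-x - 7) - x - 4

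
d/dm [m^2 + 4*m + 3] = 2*m + 4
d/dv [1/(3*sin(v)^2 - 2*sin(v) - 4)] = 2*(1 - 3*sin(v))*cos(v)/(-3*sin(v)^2 + 2*sin(v) + 4)^2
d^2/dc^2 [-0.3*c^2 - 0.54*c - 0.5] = -0.600000000000000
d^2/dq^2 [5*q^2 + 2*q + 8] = 10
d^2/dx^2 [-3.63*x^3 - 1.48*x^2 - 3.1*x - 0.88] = -21.78*x - 2.96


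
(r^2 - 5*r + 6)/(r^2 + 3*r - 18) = (r - 2)/(r + 6)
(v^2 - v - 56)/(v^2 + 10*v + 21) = (v - 8)/(v + 3)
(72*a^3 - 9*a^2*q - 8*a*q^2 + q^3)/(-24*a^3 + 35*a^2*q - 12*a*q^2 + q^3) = (3*a + q)/(-a + q)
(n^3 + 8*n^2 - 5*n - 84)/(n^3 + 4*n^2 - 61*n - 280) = (n^2 + n - 12)/(n^2 - 3*n - 40)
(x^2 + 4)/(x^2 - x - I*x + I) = (x^2 + 4)/(x^2 - x - I*x + I)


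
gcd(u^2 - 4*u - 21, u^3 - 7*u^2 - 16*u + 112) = u - 7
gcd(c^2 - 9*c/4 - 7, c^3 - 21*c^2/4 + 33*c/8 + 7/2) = c - 4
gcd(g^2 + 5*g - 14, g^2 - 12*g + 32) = 1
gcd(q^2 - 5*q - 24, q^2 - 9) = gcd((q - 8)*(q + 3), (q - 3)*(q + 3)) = q + 3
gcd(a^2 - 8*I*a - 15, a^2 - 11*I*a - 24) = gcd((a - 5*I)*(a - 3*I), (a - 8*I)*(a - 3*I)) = a - 3*I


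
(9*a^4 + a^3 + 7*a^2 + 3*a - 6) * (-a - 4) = -9*a^5 - 37*a^4 - 11*a^3 - 31*a^2 - 6*a + 24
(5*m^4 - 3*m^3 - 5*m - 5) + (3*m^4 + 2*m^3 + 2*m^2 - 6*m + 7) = 8*m^4 - m^3 + 2*m^2 - 11*m + 2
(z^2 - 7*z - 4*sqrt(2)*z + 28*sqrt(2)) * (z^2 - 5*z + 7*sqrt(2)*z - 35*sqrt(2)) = z^4 - 12*z^3 + 3*sqrt(2)*z^3 - 36*sqrt(2)*z^2 - 21*z^2 + 105*sqrt(2)*z + 672*z - 1960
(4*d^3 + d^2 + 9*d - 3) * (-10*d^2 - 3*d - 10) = -40*d^5 - 22*d^4 - 133*d^3 - 7*d^2 - 81*d + 30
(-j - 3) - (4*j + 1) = -5*j - 4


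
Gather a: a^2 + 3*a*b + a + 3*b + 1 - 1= a^2 + a*(3*b + 1) + 3*b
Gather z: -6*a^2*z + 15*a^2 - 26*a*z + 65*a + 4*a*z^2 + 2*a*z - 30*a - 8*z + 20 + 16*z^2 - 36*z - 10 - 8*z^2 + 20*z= 15*a^2 + 35*a + z^2*(4*a + 8) + z*(-6*a^2 - 24*a - 24) + 10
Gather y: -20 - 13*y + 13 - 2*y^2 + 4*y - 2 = -2*y^2 - 9*y - 9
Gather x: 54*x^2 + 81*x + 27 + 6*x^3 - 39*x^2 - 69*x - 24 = 6*x^3 + 15*x^2 + 12*x + 3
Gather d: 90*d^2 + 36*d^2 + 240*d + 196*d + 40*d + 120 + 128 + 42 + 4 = 126*d^2 + 476*d + 294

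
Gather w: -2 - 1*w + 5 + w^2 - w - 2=w^2 - 2*w + 1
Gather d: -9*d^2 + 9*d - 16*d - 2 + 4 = -9*d^2 - 7*d + 2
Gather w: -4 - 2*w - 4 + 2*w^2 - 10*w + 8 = 2*w^2 - 12*w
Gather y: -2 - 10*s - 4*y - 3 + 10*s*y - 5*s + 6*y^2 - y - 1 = -15*s + 6*y^2 + y*(10*s - 5) - 6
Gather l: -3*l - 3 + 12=9 - 3*l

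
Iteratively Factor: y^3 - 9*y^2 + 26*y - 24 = (y - 2)*(y^2 - 7*y + 12) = (y - 4)*(y - 2)*(y - 3)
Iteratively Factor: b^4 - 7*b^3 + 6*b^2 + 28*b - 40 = (b - 2)*(b^3 - 5*b^2 - 4*b + 20) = (b - 5)*(b - 2)*(b^2 - 4) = (b - 5)*(b - 2)^2*(b + 2)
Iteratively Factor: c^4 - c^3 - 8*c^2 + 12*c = (c - 2)*(c^3 + c^2 - 6*c) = (c - 2)*(c + 3)*(c^2 - 2*c) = c*(c - 2)*(c + 3)*(c - 2)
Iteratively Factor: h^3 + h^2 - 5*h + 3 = (h - 1)*(h^2 + 2*h - 3) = (h - 1)^2*(h + 3)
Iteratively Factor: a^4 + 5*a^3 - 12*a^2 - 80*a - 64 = (a + 4)*(a^3 + a^2 - 16*a - 16) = (a + 4)^2*(a^2 - 3*a - 4) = (a + 1)*(a + 4)^2*(a - 4)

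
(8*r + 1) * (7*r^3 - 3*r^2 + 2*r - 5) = 56*r^4 - 17*r^3 + 13*r^2 - 38*r - 5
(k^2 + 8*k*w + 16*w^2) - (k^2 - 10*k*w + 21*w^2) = 18*k*w - 5*w^2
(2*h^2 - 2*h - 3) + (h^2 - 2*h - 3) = 3*h^2 - 4*h - 6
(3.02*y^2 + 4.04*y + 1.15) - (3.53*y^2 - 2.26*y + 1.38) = -0.51*y^2 + 6.3*y - 0.23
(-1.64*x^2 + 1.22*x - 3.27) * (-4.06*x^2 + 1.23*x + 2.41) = 6.6584*x^4 - 6.9704*x^3 + 10.8244*x^2 - 1.0819*x - 7.8807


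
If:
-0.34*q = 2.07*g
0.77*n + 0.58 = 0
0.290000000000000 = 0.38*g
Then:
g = 0.76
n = -0.75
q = -4.65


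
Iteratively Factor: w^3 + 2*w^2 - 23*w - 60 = (w + 4)*(w^2 - 2*w - 15) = (w + 3)*(w + 4)*(w - 5)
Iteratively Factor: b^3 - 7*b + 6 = (b - 2)*(b^2 + 2*b - 3) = (b - 2)*(b - 1)*(b + 3)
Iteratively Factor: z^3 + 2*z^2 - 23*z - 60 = (z + 3)*(z^2 - z - 20) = (z - 5)*(z + 3)*(z + 4)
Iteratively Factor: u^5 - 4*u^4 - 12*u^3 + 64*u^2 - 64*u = (u - 4)*(u^4 - 12*u^2 + 16*u) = (u - 4)*(u - 2)*(u^3 + 2*u^2 - 8*u) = (u - 4)*(u - 2)^2*(u^2 + 4*u) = u*(u - 4)*(u - 2)^2*(u + 4)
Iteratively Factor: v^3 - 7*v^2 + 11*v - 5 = (v - 1)*(v^2 - 6*v + 5) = (v - 5)*(v - 1)*(v - 1)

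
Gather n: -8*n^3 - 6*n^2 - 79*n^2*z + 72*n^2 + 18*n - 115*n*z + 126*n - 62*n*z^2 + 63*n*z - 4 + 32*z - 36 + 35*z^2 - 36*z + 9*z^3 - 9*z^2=-8*n^3 + n^2*(66 - 79*z) + n*(-62*z^2 - 52*z + 144) + 9*z^3 + 26*z^2 - 4*z - 40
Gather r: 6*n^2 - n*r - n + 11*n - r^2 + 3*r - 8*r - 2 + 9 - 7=6*n^2 + 10*n - r^2 + r*(-n - 5)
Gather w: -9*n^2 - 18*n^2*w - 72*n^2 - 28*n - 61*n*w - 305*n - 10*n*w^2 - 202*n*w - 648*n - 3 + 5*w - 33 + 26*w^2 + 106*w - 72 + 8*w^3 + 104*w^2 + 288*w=-81*n^2 - 981*n + 8*w^3 + w^2*(130 - 10*n) + w*(-18*n^2 - 263*n + 399) - 108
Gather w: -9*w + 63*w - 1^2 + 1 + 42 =54*w + 42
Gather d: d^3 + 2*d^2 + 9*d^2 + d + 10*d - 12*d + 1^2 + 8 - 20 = d^3 + 11*d^2 - d - 11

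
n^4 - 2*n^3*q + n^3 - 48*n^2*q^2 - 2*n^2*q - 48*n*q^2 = n*(n + 1)*(n - 8*q)*(n + 6*q)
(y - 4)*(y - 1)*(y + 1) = y^3 - 4*y^2 - y + 4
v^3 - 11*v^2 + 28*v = v*(v - 7)*(v - 4)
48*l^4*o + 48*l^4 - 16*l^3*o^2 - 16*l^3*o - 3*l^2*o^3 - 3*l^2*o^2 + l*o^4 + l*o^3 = (-4*l + o)*(-3*l + o)*(4*l + o)*(l*o + l)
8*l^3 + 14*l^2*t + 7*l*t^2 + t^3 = (l + t)*(2*l + t)*(4*l + t)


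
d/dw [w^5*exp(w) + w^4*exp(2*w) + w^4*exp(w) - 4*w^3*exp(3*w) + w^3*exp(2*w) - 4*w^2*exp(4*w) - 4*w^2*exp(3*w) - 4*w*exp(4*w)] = (w^5 + 2*w^4*exp(w) + 6*w^4 - 12*w^3*exp(2*w) + 6*w^3*exp(w) + 4*w^3 - 16*w^2*exp(3*w) - 24*w^2*exp(2*w) + 3*w^2*exp(w) - 24*w*exp(3*w) - 8*w*exp(2*w) - 4*exp(3*w))*exp(w)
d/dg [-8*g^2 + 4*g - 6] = 4 - 16*g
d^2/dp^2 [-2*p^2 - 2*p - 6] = -4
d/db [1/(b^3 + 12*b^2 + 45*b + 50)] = 3*(-b^2 - 8*b - 15)/(b^3 + 12*b^2 + 45*b + 50)^2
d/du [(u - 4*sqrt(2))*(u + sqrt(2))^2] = 3*u^2 - 4*sqrt(2)*u - 14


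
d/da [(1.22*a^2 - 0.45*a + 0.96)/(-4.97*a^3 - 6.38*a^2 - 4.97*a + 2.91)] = (6.0634*a^4 - 4.473*a^3 + 5.3792*a^2 + 19.35*a + 3.4617)/(24.7009*a^6 + 63.4172*a^5 + 90.1062*a^4 + 34.4918*a^3 - 12.4307*a^2 - 28.9254*a + 8.4681)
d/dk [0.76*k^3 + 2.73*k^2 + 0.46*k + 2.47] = 2.28*k^2 + 5.46*k + 0.46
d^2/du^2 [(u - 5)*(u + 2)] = 2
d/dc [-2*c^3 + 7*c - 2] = 7 - 6*c^2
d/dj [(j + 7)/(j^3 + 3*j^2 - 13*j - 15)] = (j^3 + 3*j^2 - 13*j - (j + 7)*(3*j^2 + 6*j - 13) - 15)/(j^3 + 3*j^2 - 13*j - 15)^2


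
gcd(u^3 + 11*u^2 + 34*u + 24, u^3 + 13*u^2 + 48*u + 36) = u^2 + 7*u + 6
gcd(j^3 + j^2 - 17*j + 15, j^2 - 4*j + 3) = j^2 - 4*j + 3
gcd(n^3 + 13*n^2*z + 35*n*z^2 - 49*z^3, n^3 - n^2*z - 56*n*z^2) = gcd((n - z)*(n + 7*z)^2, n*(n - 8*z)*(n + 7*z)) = n + 7*z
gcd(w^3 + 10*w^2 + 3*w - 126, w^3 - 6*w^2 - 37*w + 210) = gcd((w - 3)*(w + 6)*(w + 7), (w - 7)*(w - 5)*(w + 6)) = w + 6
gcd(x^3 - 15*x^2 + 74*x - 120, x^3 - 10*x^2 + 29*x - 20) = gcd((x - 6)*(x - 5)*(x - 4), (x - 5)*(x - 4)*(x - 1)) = x^2 - 9*x + 20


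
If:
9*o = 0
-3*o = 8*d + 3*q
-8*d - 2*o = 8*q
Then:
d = 0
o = 0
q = 0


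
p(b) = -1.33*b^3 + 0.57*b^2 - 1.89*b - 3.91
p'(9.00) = -314.82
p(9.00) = -944.32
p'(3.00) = -34.38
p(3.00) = -40.36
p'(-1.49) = -12.45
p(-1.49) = 4.57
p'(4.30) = -70.76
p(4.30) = -107.24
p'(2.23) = -19.19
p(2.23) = -20.04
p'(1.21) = -6.35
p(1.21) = -7.72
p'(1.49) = -9.05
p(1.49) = -9.86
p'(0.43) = -2.14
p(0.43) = -4.72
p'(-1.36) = -10.82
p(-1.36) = 3.06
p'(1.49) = -9.05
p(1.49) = -9.86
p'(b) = -3.99*b^2 + 1.14*b - 1.89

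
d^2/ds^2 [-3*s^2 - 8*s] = -6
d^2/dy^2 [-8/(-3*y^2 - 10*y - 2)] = 16*(-9*y^2 - 30*y + 4*(3*y + 5)^2 - 6)/(3*y^2 + 10*y + 2)^3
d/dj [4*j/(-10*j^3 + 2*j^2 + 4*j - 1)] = 4*(20*j^3 - 2*j^2 - 1)/(100*j^6 - 40*j^5 - 76*j^4 + 36*j^3 + 12*j^2 - 8*j + 1)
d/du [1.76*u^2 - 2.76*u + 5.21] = 3.52*u - 2.76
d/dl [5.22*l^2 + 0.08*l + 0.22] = 10.44*l + 0.08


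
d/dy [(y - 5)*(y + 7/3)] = 2*y - 8/3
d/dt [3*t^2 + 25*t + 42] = 6*t + 25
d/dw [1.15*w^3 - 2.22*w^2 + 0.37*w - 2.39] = 3.45*w^2 - 4.44*w + 0.37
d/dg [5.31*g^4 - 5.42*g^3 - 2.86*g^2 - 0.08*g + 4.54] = 21.24*g^3 - 16.26*g^2 - 5.72*g - 0.08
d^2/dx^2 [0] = 0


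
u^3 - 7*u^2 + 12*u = u*(u - 4)*(u - 3)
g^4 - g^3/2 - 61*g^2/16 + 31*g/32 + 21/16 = (g - 2)*(g - 3/4)*(g + 1/2)*(g + 7/4)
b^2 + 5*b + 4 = (b + 1)*(b + 4)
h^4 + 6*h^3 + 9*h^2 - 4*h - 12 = (h - 1)*(h + 2)^2*(h + 3)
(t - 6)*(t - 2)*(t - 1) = t^3 - 9*t^2 + 20*t - 12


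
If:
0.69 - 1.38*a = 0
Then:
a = 0.50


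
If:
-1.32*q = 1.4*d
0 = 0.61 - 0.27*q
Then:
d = -2.13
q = 2.26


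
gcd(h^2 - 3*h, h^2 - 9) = h - 3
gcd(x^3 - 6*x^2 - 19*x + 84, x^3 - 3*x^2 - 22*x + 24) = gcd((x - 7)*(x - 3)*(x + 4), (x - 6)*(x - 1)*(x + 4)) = x + 4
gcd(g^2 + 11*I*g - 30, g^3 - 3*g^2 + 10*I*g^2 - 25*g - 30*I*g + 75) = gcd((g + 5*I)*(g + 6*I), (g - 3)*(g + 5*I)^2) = g + 5*I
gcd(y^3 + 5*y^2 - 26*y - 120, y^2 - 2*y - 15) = y - 5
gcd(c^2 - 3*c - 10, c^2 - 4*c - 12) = c + 2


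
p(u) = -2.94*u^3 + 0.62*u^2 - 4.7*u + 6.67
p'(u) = -8.82*u^2 + 1.24*u - 4.7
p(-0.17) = 7.50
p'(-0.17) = -5.17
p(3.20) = -98.36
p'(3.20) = -91.05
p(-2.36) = 59.86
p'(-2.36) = -56.75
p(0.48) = 4.23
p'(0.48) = -6.14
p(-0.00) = 6.67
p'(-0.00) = -4.70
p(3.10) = -89.53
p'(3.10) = -85.62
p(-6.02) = 698.84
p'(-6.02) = -331.81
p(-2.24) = 53.35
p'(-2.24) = -51.73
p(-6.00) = 692.23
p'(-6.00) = -329.66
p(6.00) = -634.25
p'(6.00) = -314.78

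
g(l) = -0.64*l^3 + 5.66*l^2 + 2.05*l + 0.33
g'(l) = -1.92*l^2 + 11.32*l + 2.05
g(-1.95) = 22.60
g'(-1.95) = -27.32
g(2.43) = 29.55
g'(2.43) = 18.22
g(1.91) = 20.43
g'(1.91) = 16.67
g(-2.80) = 53.01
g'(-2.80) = -44.70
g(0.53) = 2.91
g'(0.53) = 7.51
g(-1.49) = 11.96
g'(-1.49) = -19.08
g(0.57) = 3.22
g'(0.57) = 7.88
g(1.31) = 11.29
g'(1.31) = 13.58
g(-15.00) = 3403.08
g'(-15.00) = -599.75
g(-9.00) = 906.90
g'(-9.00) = -255.35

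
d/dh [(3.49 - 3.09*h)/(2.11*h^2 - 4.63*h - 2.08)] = (6.5199*h^2 - 14.7278*h + 22.5859)/(4.4521*h^4 - 19.5386*h^3 + 12.6593*h^2 + 19.2608*h + 4.3264)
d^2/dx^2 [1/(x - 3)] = 2/(x - 3)^3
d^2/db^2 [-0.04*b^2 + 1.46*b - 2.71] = -0.0800000000000000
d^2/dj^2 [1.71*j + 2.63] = 0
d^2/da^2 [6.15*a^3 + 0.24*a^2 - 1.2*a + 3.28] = 36.9*a + 0.48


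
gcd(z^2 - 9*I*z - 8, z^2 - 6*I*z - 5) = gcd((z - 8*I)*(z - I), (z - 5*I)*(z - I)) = z - I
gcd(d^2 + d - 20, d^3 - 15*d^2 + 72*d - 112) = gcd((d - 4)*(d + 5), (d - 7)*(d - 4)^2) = d - 4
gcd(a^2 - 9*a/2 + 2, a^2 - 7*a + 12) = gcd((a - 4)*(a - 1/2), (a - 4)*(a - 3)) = a - 4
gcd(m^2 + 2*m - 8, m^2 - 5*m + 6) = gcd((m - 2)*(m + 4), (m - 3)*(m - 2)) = m - 2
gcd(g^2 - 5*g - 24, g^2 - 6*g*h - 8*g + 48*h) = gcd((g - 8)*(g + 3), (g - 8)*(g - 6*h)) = g - 8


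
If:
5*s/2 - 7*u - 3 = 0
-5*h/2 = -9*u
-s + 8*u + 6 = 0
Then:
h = -216/65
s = -18/13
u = -12/13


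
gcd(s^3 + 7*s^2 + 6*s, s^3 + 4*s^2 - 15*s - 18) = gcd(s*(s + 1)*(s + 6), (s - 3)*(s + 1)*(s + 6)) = s^2 + 7*s + 6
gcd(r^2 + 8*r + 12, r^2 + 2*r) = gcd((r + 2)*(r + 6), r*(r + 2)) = r + 2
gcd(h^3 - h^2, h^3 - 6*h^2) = h^2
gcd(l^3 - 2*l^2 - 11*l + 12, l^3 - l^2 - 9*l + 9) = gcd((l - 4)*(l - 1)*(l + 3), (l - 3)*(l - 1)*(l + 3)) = l^2 + 2*l - 3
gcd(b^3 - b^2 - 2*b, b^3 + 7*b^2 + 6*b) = b^2 + b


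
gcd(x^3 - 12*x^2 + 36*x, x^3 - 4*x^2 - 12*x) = x^2 - 6*x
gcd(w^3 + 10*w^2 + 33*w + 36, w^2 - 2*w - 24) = w + 4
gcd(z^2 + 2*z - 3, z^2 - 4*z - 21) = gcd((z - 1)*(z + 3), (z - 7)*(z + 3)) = z + 3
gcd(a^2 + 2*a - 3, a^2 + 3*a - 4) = a - 1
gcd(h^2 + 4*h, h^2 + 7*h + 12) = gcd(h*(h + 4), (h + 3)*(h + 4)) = h + 4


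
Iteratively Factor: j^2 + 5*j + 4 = (j + 4)*(j + 1)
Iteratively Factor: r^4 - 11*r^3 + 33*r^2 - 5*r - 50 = (r + 1)*(r^3 - 12*r^2 + 45*r - 50) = (r - 5)*(r + 1)*(r^2 - 7*r + 10) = (r - 5)^2*(r + 1)*(r - 2)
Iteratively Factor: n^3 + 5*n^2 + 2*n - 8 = (n + 2)*(n^2 + 3*n - 4) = (n + 2)*(n + 4)*(n - 1)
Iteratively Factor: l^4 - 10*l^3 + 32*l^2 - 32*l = (l - 2)*(l^3 - 8*l^2 + 16*l) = (l - 4)*(l - 2)*(l^2 - 4*l) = (l - 4)^2*(l - 2)*(l)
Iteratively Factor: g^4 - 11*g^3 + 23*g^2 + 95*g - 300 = (g + 3)*(g^3 - 14*g^2 + 65*g - 100) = (g - 4)*(g + 3)*(g^2 - 10*g + 25) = (g - 5)*(g - 4)*(g + 3)*(g - 5)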